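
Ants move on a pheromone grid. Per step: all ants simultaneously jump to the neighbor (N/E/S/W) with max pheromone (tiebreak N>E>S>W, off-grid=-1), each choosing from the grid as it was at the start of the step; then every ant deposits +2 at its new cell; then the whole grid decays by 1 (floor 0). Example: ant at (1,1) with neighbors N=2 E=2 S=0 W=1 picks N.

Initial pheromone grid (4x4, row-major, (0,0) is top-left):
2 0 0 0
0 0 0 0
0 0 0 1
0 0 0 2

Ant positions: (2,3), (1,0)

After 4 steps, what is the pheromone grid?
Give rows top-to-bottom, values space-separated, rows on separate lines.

After step 1: ants at (3,3),(0,0)
  3 0 0 0
  0 0 0 0
  0 0 0 0
  0 0 0 3
After step 2: ants at (2,3),(0,1)
  2 1 0 0
  0 0 0 0
  0 0 0 1
  0 0 0 2
After step 3: ants at (3,3),(0,0)
  3 0 0 0
  0 0 0 0
  0 0 0 0
  0 0 0 3
After step 4: ants at (2,3),(0,1)
  2 1 0 0
  0 0 0 0
  0 0 0 1
  0 0 0 2

2 1 0 0
0 0 0 0
0 0 0 1
0 0 0 2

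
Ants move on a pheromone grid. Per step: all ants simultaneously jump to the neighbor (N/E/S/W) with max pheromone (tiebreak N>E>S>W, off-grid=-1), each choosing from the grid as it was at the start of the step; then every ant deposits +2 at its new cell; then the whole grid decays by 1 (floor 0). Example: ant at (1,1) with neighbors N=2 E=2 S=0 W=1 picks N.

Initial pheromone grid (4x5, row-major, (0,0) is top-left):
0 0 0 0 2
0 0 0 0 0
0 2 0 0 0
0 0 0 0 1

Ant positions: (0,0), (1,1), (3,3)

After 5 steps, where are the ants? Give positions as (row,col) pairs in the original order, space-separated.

Step 1: ant0:(0,0)->E->(0,1) | ant1:(1,1)->S->(2,1) | ant2:(3,3)->E->(3,4)
  grid max=3 at (2,1)
Step 2: ant0:(0,1)->E->(0,2) | ant1:(2,1)->N->(1,1) | ant2:(3,4)->N->(2,4)
  grid max=2 at (2,1)
Step 3: ant0:(0,2)->E->(0,3) | ant1:(1,1)->S->(2,1) | ant2:(2,4)->S->(3,4)
  grid max=3 at (2,1)
Step 4: ant0:(0,3)->E->(0,4) | ant1:(2,1)->N->(1,1) | ant2:(3,4)->N->(2,4)
  grid max=2 at (2,1)
Step 5: ant0:(0,4)->S->(1,4) | ant1:(1,1)->S->(2,1) | ant2:(2,4)->S->(3,4)
  grid max=3 at (2,1)

(1,4) (2,1) (3,4)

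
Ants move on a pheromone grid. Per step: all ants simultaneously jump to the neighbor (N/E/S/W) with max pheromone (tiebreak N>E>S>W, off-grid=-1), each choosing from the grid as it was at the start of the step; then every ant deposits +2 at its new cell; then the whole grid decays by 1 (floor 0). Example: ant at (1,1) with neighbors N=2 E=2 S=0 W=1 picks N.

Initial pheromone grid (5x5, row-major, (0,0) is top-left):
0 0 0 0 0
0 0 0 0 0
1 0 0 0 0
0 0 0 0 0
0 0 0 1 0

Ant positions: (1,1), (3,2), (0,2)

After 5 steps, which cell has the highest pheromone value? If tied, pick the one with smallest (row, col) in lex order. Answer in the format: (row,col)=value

Step 1: ant0:(1,1)->N->(0,1) | ant1:(3,2)->N->(2,2) | ant2:(0,2)->E->(0,3)
  grid max=1 at (0,1)
Step 2: ant0:(0,1)->E->(0,2) | ant1:(2,2)->N->(1,2) | ant2:(0,3)->E->(0,4)
  grid max=1 at (0,2)
Step 3: ant0:(0,2)->S->(1,2) | ant1:(1,2)->N->(0,2) | ant2:(0,4)->S->(1,4)
  grid max=2 at (0,2)
Step 4: ant0:(1,2)->N->(0,2) | ant1:(0,2)->S->(1,2) | ant2:(1,4)->N->(0,4)
  grid max=3 at (0,2)
Step 5: ant0:(0,2)->S->(1,2) | ant1:(1,2)->N->(0,2) | ant2:(0,4)->S->(1,4)
  grid max=4 at (0,2)
Final grid:
  0 0 4 0 0
  0 0 4 0 1
  0 0 0 0 0
  0 0 0 0 0
  0 0 0 0 0
Max pheromone 4 at (0,2)

Answer: (0,2)=4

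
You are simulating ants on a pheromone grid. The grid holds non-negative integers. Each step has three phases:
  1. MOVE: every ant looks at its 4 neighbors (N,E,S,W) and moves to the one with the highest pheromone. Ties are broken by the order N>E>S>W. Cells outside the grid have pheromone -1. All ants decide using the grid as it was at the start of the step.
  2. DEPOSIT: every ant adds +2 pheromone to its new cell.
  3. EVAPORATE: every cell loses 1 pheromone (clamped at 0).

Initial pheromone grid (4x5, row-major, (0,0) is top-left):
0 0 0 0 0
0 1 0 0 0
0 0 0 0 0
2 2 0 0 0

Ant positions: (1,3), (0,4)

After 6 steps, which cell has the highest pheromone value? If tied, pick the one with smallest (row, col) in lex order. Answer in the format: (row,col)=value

Step 1: ant0:(1,3)->N->(0,3) | ant1:(0,4)->S->(1,4)
  grid max=1 at (0,3)
Step 2: ant0:(0,3)->E->(0,4) | ant1:(1,4)->N->(0,4)
  grid max=3 at (0,4)
Step 3: ant0:(0,4)->S->(1,4) | ant1:(0,4)->S->(1,4)
  grid max=3 at (1,4)
Step 4: ant0:(1,4)->N->(0,4) | ant1:(1,4)->N->(0,4)
  grid max=5 at (0,4)
Step 5: ant0:(0,4)->S->(1,4) | ant1:(0,4)->S->(1,4)
  grid max=5 at (1,4)
Step 6: ant0:(1,4)->N->(0,4) | ant1:(1,4)->N->(0,4)
  grid max=7 at (0,4)
Final grid:
  0 0 0 0 7
  0 0 0 0 4
  0 0 0 0 0
  0 0 0 0 0
Max pheromone 7 at (0,4)

Answer: (0,4)=7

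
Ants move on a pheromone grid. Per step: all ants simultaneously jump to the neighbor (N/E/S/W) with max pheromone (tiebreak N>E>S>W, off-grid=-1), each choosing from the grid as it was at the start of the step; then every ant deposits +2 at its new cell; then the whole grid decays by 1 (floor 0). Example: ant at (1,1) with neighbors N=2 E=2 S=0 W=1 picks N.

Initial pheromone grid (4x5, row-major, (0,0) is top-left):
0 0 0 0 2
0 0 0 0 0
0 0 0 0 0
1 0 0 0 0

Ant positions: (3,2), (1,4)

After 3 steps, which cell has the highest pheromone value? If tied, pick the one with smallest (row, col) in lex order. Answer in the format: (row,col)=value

Step 1: ant0:(3,2)->N->(2,2) | ant1:(1,4)->N->(0,4)
  grid max=3 at (0,4)
Step 2: ant0:(2,2)->N->(1,2) | ant1:(0,4)->S->(1,4)
  grid max=2 at (0,4)
Step 3: ant0:(1,2)->N->(0,2) | ant1:(1,4)->N->(0,4)
  grid max=3 at (0,4)
Final grid:
  0 0 1 0 3
  0 0 0 0 0
  0 0 0 0 0
  0 0 0 0 0
Max pheromone 3 at (0,4)

Answer: (0,4)=3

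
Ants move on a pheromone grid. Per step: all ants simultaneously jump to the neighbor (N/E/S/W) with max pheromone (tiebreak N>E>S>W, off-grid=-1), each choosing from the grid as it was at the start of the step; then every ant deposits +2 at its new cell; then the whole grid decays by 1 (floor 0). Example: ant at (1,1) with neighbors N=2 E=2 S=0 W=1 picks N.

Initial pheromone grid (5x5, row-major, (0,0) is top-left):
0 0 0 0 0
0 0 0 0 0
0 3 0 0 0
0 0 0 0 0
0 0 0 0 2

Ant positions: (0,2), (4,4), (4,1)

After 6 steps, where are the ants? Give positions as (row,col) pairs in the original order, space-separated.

Step 1: ant0:(0,2)->E->(0,3) | ant1:(4,4)->N->(3,4) | ant2:(4,1)->N->(3,1)
  grid max=2 at (2,1)
Step 2: ant0:(0,3)->E->(0,4) | ant1:(3,4)->S->(4,4) | ant2:(3,1)->N->(2,1)
  grid max=3 at (2,1)
Step 3: ant0:(0,4)->S->(1,4) | ant1:(4,4)->N->(3,4) | ant2:(2,1)->N->(1,1)
  grid max=2 at (2,1)
Step 4: ant0:(1,4)->N->(0,4) | ant1:(3,4)->S->(4,4) | ant2:(1,1)->S->(2,1)
  grid max=3 at (2,1)
Step 5: ant0:(0,4)->S->(1,4) | ant1:(4,4)->N->(3,4) | ant2:(2,1)->N->(1,1)
  grid max=2 at (2,1)
Step 6: ant0:(1,4)->N->(0,4) | ant1:(3,4)->S->(4,4) | ant2:(1,1)->S->(2,1)
  grid max=3 at (2,1)

(0,4) (4,4) (2,1)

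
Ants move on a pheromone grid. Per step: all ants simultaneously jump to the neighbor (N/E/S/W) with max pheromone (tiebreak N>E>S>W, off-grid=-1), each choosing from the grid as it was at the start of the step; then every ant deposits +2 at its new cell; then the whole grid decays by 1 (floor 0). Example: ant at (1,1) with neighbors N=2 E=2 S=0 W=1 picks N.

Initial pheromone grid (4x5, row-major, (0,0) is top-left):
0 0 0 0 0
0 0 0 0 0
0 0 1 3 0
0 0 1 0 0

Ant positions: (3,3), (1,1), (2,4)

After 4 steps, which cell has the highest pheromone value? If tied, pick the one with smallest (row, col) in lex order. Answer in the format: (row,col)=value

Answer: (1,3)=7

Derivation:
Step 1: ant0:(3,3)->N->(2,3) | ant1:(1,1)->N->(0,1) | ant2:(2,4)->W->(2,3)
  grid max=6 at (2,3)
Step 2: ant0:(2,3)->N->(1,3) | ant1:(0,1)->E->(0,2) | ant2:(2,3)->N->(1,3)
  grid max=5 at (2,3)
Step 3: ant0:(1,3)->S->(2,3) | ant1:(0,2)->E->(0,3) | ant2:(1,3)->S->(2,3)
  grid max=8 at (2,3)
Step 4: ant0:(2,3)->N->(1,3) | ant1:(0,3)->S->(1,3) | ant2:(2,3)->N->(1,3)
  grid max=7 at (1,3)
Final grid:
  0 0 0 0 0
  0 0 0 7 0
  0 0 0 7 0
  0 0 0 0 0
Max pheromone 7 at (1,3)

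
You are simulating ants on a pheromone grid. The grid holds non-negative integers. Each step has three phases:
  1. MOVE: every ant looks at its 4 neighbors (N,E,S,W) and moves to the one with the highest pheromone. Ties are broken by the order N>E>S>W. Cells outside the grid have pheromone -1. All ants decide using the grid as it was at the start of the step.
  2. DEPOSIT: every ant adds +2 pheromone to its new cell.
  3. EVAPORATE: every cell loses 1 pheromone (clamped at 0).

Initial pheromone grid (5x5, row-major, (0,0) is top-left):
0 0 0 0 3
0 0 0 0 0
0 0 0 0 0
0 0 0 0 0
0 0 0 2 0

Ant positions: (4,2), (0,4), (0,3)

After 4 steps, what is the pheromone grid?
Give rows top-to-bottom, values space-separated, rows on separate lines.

After step 1: ants at (4,3),(1,4),(0,4)
  0 0 0 0 4
  0 0 0 0 1
  0 0 0 0 0
  0 0 0 0 0
  0 0 0 3 0
After step 2: ants at (3,3),(0,4),(1,4)
  0 0 0 0 5
  0 0 0 0 2
  0 0 0 0 0
  0 0 0 1 0
  0 0 0 2 0
After step 3: ants at (4,3),(1,4),(0,4)
  0 0 0 0 6
  0 0 0 0 3
  0 0 0 0 0
  0 0 0 0 0
  0 0 0 3 0
After step 4: ants at (3,3),(0,4),(1,4)
  0 0 0 0 7
  0 0 0 0 4
  0 0 0 0 0
  0 0 0 1 0
  0 0 0 2 0

0 0 0 0 7
0 0 0 0 4
0 0 0 0 0
0 0 0 1 0
0 0 0 2 0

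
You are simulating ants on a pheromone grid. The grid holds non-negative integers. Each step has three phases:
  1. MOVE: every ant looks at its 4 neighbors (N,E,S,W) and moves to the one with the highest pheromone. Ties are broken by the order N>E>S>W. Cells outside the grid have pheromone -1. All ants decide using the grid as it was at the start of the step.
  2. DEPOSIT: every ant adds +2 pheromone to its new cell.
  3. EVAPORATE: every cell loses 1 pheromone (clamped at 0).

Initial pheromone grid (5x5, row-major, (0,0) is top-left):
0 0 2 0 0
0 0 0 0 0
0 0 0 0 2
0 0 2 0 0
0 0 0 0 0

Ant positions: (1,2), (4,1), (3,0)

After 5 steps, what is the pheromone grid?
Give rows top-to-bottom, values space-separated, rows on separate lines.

After step 1: ants at (0,2),(3,1),(2,0)
  0 0 3 0 0
  0 0 0 0 0
  1 0 0 0 1
  0 1 1 0 0
  0 0 0 0 0
After step 2: ants at (0,3),(3,2),(1,0)
  0 0 2 1 0
  1 0 0 0 0
  0 0 0 0 0
  0 0 2 0 0
  0 0 0 0 0
After step 3: ants at (0,2),(2,2),(0,0)
  1 0 3 0 0
  0 0 0 0 0
  0 0 1 0 0
  0 0 1 0 0
  0 0 0 0 0
After step 4: ants at (0,3),(3,2),(0,1)
  0 1 2 1 0
  0 0 0 0 0
  0 0 0 0 0
  0 0 2 0 0
  0 0 0 0 0
After step 5: ants at (0,2),(2,2),(0,2)
  0 0 5 0 0
  0 0 0 0 0
  0 0 1 0 0
  0 0 1 0 0
  0 0 0 0 0

0 0 5 0 0
0 0 0 0 0
0 0 1 0 0
0 0 1 0 0
0 0 0 0 0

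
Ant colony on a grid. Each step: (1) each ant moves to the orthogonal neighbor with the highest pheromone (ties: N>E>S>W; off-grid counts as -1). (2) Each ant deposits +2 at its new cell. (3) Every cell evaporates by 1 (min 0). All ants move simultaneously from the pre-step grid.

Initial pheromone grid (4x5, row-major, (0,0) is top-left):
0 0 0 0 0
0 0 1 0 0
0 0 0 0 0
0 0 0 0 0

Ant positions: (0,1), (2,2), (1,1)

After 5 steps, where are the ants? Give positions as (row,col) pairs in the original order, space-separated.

Step 1: ant0:(0,1)->E->(0,2) | ant1:(2,2)->N->(1,2) | ant2:(1,1)->E->(1,2)
  grid max=4 at (1,2)
Step 2: ant0:(0,2)->S->(1,2) | ant1:(1,2)->N->(0,2) | ant2:(1,2)->N->(0,2)
  grid max=5 at (1,2)
Step 3: ant0:(1,2)->N->(0,2) | ant1:(0,2)->S->(1,2) | ant2:(0,2)->S->(1,2)
  grid max=8 at (1,2)
Step 4: ant0:(0,2)->S->(1,2) | ant1:(1,2)->N->(0,2) | ant2:(1,2)->N->(0,2)
  grid max=9 at (1,2)
Step 5: ant0:(1,2)->N->(0,2) | ant1:(0,2)->S->(1,2) | ant2:(0,2)->S->(1,2)
  grid max=12 at (1,2)

(0,2) (1,2) (1,2)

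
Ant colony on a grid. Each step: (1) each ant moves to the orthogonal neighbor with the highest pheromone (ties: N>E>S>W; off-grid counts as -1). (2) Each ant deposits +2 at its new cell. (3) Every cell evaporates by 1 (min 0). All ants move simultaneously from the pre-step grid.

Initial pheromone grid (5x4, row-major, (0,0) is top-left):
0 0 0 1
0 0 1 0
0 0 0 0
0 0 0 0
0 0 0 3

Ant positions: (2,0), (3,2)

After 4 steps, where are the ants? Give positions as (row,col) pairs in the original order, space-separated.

Step 1: ant0:(2,0)->N->(1,0) | ant1:(3,2)->N->(2,2)
  grid max=2 at (4,3)
Step 2: ant0:(1,0)->N->(0,0) | ant1:(2,2)->N->(1,2)
  grid max=1 at (0,0)
Step 3: ant0:(0,0)->E->(0,1) | ant1:(1,2)->N->(0,2)
  grid max=1 at (0,1)
Step 4: ant0:(0,1)->E->(0,2) | ant1:(0,2)->W->(0,1)
  grid max=2 at (0,1)

(0,2) (0,1)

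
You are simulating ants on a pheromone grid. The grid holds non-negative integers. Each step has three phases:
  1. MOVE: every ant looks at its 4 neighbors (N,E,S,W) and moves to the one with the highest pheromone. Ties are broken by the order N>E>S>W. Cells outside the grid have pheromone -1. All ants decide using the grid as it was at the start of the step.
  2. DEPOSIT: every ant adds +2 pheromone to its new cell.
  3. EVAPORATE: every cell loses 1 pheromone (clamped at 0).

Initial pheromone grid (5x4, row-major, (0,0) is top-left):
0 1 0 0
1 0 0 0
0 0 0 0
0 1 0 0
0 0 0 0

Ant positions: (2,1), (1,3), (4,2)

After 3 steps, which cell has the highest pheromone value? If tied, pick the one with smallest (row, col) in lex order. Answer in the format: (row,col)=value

Step 1: ant0:(2,1)->S->(3,1) | ant1:(1,3)->N->(0,3) | ant2:(4,2)->N->(3,2)
  grid max=2 at (3,1)
Step 2: ant0:(3,1)->E->(3,2) | ant1:(0,3)->S->(1,3) | ant2:(3,2)->W->(3,1)
  grid max=3 at (3,1)
Step 3: ant0:(3,2)->W->(3,1) | ant1:(1,3)->N->(0,3) | ant2:(3,1)->E->(3,2)
  grid max=4 at (3,1)
Final grid:
  0 0 0 1
  0 0 0 0
  0 0 0 0
  0 4 3 0
  0 0 0 0
Max pheromone 4 at (3,1)

Answer: (3,1)=4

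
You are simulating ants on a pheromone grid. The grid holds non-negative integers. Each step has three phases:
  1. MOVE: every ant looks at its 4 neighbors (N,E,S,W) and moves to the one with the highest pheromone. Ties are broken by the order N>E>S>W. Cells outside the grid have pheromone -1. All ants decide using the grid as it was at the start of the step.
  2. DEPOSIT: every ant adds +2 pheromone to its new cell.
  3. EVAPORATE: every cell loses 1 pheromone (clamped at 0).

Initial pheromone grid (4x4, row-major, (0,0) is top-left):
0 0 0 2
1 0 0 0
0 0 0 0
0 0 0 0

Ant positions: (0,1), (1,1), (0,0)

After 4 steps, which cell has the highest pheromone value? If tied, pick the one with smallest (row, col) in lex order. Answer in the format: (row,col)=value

Step 1: ant0:(0,1)->E->(0,2) | ant1:(1,1)->W->(1,0) | ant2:(0,0)->S->(1,0)
  grid max=4 at (1,0)
Step 2: ant0:(0,2)->E->(0,3) | ant1:(1,0)->N->(0,0) | ant2:(1,0)->N->(0,0)
  grid max=3 at (0,0)
Step 3: ant0:(0,3)->S->(1,3) | ant1:(0,0)->S->(1,0) | ant2:(0,0)->S->(1,0)
  grid max=6 at (1,0)
Step 4: ant0:(1,3)->N->(0,3) | ant1:(1,0)->N->(0,0) | ant2:(1,0)->N->(0,0)
  grid max=5 at (0,0)
Final grid:
  5 0 0 2
  5 0 0 0
  0 0 0 0
  0 0 0 0
Max pheromone 5 at (0,0)

Answer: (0,0)=5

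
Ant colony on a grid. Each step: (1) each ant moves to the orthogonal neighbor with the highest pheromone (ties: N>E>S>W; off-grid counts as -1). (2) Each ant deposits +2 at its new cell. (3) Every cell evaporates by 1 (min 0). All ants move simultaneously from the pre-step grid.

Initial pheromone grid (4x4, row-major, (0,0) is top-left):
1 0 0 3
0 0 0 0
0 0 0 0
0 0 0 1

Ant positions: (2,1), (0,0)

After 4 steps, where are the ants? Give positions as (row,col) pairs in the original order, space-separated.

Step 1: ant0:(2,1)->N->(1,1) | ant1:(0,0)->E->(0,1)
  grid max=2 at (0,3)
Step 2: ant0:(1,1)->N->(0,1) | ant1:(0,1)->S->(1,1)
  grid max=2 at (0,1)
Step 3: ant0:(0,1)->S->(1,1) | ant1:(1,1)->N->(0,1)
  grid max=3 at (0,1)
Step 4: ant0:(1,1)->N->(0,1) | ant1:(0,1)->S->(1,1)
  grid max=4 at (0,1)

(0,1) (1,1)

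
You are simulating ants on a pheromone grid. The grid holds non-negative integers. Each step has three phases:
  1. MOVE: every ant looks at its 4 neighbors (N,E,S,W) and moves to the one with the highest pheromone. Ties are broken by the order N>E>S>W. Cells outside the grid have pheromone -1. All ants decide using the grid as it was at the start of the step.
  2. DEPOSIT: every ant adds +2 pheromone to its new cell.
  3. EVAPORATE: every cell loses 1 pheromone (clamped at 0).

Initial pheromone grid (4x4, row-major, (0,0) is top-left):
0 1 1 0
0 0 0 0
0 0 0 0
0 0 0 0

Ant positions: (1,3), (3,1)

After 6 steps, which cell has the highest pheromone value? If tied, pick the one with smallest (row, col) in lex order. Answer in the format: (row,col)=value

Answer: (1,3)=3

Derivation:
Step 1: ant0:(1,3)->N->(0,3) | ant1:(3,1)->N->(2,1)
  grid max=1 at (0,3)
Step 2: ant0:(0,3)->S->(1,3) | ant1:(2,1)->N->(1,1)
  grid max=1 at (1,1)
Step 3: ant0:(1,3)->N->(0,3) | ant1:(1,1)->N->(0,1)
  grid max=1 at (0,1)
Step 4: ant0:(0,3)->S->(1,3) | ant1:(0,1)->E->(0,2)
  grid max=1 at (0,2)
Step 5: ant0:(1,3)->N->(0,3) | ant1:(0,2)->E->(0,3)
  grid max=3 at (0,3)
Step 6: ant0:(0,3)->S->(1,3) | ant1:(0,3)->S->(1,3)
  grid max=3 at (1,3)
Final grid:
  0 0 0 2
  0 0 0 3
  0 0 0 0
  0 0 0 0
Max pheromone 3 at (1,3)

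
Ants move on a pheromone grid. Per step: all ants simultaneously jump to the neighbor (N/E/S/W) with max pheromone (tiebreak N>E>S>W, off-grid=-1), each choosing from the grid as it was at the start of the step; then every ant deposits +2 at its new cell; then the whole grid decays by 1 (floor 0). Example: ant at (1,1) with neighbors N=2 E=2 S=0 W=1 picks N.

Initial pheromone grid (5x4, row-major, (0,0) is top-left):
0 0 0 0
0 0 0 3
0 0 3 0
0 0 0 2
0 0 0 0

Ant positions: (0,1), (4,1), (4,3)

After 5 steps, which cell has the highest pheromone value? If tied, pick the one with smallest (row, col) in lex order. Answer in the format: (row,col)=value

Step 1: ant0:(0,1)->E->(0,2) | ant1:(4,1)->N->(3,1) | ant2:(4,3)->N->(3,3)
  grid max=3 at (3,3)
Step 2: ant0:(0,2)->E->(0,3) | ant1:(3,1)->N->(2,1) | ant2:(3,3)->N->(2,3)
  grid max=2 at (3,3)
Step 3: ant0:(0,3)->S->(1,3) | ant1:(2,1)->E->(2,2) | ant2:(2,3)->S->(3,3)
  grid max=3 at (3,3)
Step 4: ant0:(1,3)->N->(0,3) | ant1:(2,2)->N->(1,2) | ant2:(3,3)->N->(2,3)
  grid max=2 at (3,3)
Step 5: ant0:(0,3)->S->(1,3) | ant1:(1,2)->E->(1,3) | ant2:(2,3)->S->(3,3)
  grid max=4 at (1,3)
Final grid:
  0 0 0 0
  0 0 0 4
  0 0 0 0
  0 0 0 3
  0 0 0 0
Max pheromone 4 at (1,3)

Answer: (1,3)=4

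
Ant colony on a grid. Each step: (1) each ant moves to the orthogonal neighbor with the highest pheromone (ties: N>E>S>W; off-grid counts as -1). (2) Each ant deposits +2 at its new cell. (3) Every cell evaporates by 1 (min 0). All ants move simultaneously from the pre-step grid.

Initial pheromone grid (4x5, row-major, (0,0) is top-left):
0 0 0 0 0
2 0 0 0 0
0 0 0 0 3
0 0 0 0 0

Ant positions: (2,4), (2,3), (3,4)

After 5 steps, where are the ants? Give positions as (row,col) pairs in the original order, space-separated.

Step 1: ant0:(2,4)->N->(1,4) | ant1:(2,3)->E->(2,4) | ant2:(3,4)->N->(2,4)
  grid max=6 at (2,4)
Step 2: ant0:(1,4)->S->(2,4) | ant1:(2,4)->N->(1,4) | ant2:(2,4)->N->(1,4)
  grid max=7 at (2,4)
Step 3: ant0:(2,4)->N->(1,4) | ant1:(1,4)->S->(2,4) | ant2:(1,4)->S->(2,4)
  grid max=10 at (2,4)
Step 4: ant0:(1,4)->S->(2,4) | ant1:(2,4)->N->(1,4) | ant2:(2,4)->N->(1,4)
  grid max=11 at (2,4)
Step 5: ant0:(2,4)->N->(1,4) | ant1:(1,4)->S->(2,4) | ant2:(1,4)->S->(2,4)
  grid max=14 at (2,4)

(1,4) (2,4) (2,4)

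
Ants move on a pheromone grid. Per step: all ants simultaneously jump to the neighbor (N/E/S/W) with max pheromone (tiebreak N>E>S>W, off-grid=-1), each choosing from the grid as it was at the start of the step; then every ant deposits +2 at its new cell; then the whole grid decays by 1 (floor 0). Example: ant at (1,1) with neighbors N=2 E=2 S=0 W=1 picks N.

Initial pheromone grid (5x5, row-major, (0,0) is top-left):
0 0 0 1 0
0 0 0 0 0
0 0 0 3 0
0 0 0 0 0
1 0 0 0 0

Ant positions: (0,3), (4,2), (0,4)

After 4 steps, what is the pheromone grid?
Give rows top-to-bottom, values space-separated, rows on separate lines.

After step 1: ants at (0,4),(3,2),(0,3)
  0 0 0 2 1
  0 0 0 0 0
  0 0 0 2 0
  0 0 1 0 0
  0 0 0 0 0
After step 2: ants at (0,3),(2,2),(0,4)
  0 0 0 3 2
  0 0 0 0 0
  0 0 1 1 0
  0 0 0 0 0
  0 0 0 0 0
After step 3: ants at (0,4),(2,3),(0,3)
  0 0 0 4 3
  0 0 0 0 0
  0 0 0 2 0
  0 0 0 0 0
  0 0 0 0 0
After step 4: ants at (0,3),(1,3),(0,4)
  0 0 0 5 4
  0 0 0 1 0
  0 0 0 1 0
  0 0 0 0 0
  0 0 0 0 0

0 0 0 5 4
0 0 0 1 0
0 0 0 1 0
0 0 0 0 0
0 0 0 0 0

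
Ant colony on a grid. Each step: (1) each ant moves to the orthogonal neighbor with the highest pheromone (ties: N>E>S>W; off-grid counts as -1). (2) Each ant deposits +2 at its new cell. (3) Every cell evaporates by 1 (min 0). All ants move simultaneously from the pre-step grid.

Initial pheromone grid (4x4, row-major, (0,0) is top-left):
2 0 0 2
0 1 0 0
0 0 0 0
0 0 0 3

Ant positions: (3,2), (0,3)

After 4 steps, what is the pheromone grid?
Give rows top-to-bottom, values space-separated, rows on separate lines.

After step 1: ants at (3,3),(1,3)
  1 0 0 1
  0 0 0 1
  0 0 0 0
  0 0 0 4
After step 2: ants at (2,3),(0,3)
  0 0 0 2
  0 0 0 0
  0 0 0 1
  0 0 0 3
After step 3: ants at (3,3),(1,3)
  0 0 0 1
  0 0 0 1
  0 0 0 0
  0 0 0 4
After step 4: ants at (2,3),(0,3)
  0 0 0 2
  0 0 0 0
  0 0 0 1
  0 0 0 3

0 0 0 2
0 0 0 0
0 0 0 1
0 0 0 3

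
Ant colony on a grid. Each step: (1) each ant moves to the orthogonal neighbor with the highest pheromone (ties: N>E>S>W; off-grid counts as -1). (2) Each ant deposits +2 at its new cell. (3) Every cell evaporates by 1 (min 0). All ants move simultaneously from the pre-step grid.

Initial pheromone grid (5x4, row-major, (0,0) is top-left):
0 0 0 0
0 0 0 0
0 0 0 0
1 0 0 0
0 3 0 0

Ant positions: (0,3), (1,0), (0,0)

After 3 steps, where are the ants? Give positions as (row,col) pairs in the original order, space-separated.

Step 1: ant0:(0,3)->S->(1,3) | ant1:(1,0)->N->(0,0) | ant2:(0,0)->E->(0,1)
  grid max=2 at (4,1)
Step 2: ant0:(1,3)->N->(0,3) | ant1:(0,0)->E->(0,1) | ant2:(0,1)->W->(0,0)
  grid max=2 at (0,0)
Step 3: ant0:(0,3)->S->(1,3) | ant1:(0,1)->W->(0,0) | ant2:(0,0)->E->(0,1)
  grid max=3 at (0,0)

(1,3) (0,0) (0,1)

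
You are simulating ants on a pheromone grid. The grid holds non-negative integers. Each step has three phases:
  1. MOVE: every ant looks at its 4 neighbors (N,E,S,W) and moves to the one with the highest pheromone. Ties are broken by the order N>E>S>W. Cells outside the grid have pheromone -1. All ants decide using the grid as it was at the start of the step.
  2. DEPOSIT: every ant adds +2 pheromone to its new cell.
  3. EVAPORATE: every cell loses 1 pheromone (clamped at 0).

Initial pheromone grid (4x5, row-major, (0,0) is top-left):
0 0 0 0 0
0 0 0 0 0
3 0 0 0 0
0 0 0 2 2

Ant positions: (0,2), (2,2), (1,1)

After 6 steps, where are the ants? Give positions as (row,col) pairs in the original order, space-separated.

Step 1: ant0:(0,2)->E->(0,3) | ant1:(2,2)->N->(1,2) | ant2:(1,1)->N->(0,1)
  grid max=2 at (2,0)
Step 2: ant0:(0,3)->E->(0,4) | ant1:(1,2)->N->(0,2) | ant2:(0,1)->E->(0,2)
  grid max=3 at (0,2)
Step 3: ant0:(0,4)->S->(1,4) | ant1:(0,2)->E->(0,3) | ant2:(0,2)->E->(0,3)
  grid max=3 at (0,3)
Step 4: ant0:(1,4)->N->(0,4) | ant1:(0,3)->W->(0,2) | ant2:(0,3)->W->(0,2)
  grid max=5 at (0,2)
Step 5: ant0:(0,4)->W->(0,3) | ant1:(0,2)->E->(0,3) | ant2:(0,2)->E->(0,3)
  grid max=7 at (0,3)
Step 6: ant0:(0,3)->W->(0,2) | ant1:(0,3)->W->(0,2) | ant2:(0,3)->W->(0,2)
  grid max=9 at (0,2)

(0,2) (0,2) (0,2)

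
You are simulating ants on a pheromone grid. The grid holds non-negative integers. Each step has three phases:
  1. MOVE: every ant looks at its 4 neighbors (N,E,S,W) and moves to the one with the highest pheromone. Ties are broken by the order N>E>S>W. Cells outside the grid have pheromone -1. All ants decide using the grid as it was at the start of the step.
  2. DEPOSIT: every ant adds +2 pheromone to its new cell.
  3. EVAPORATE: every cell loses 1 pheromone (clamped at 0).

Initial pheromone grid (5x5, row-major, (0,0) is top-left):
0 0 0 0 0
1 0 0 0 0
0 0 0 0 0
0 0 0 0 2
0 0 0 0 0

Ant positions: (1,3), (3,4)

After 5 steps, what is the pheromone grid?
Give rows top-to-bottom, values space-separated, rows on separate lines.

After step 1: ants at (0,3),(2,4)
  0 0 0 1 0
  0 0 0 0 0
  0 0 0 0 1
  0 0 0 0 1
  0 0 0 0 0
After step 2: ants at (0,4),(3,4)
  0 0 0 0 1
  0 0 0 0 0
  0 0 0 0 0
  0 0 0 0 2
  0 0 0 0 0
After step 3: ants at (1,4),(2,4)
  0 0 0 0 0
  0 0 0 0 1
  0 0 0 0 1
  0 0 0 0 1
  0 0 0 0 0
After step 4: ants at (2,4),(1,4)
  0 0 0 0 0
  0 0 0 0 2
  0 0 0 0 2
  0 0 0 0 0
  0 0 0 0 0
After step 5: ants at (1,4),(2,4)
  0 0 0 0 0
  0 0 0 0 3
  0 0 0 0 3
  0 0 0 0 0
  0 0 0 0 0

0 0 0 0 0
0 0 0 0 3
0 0 0 0 3
0 0 0 0 0
0 0 0 0 0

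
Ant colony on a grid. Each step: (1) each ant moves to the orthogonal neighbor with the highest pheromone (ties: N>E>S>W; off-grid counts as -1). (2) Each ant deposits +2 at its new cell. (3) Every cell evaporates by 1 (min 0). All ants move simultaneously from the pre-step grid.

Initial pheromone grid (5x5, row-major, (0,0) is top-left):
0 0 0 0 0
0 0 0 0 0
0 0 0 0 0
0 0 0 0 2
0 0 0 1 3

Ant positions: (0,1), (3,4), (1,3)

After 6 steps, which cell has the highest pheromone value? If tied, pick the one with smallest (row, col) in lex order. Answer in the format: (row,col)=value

Step 1: ant0:(0,1)->E->(0,2) | ant1:(3,4)->S->(4,4) | ant2:(1,3)->N->(0,3)
  grid max=4 at (4,4)
Step 2: ant0:(0,2)->E->(0,3) | ant1:(4,4)->N->(3,4) | ant2:(0,3)->W->(0,2)
  grid max=3 at (4,4)
Step 3: ant0:(0,3)->W->(0,2) | ant1:(3,4)->S->(4,4) | ant2:(0,2)->E->(0,3)
  grid max=4 at (4,4)
Step 4: ant0:(0,2)->E->(0,3) | ant1:(4,4)->N->(3,4) | ant2:(0,3)->W->(0,2)
  grid max=4 at (0,2)
Step 5: ant0:(0,3)->W->(0,2) | ant1:(3,4)->S->(4,4) | ant2:(0,2)->E->(0,3)
  grid max=5 at (0,2)
Step 6: ant0:(0,2)->E->(0,3) | ant1:(4,4)->N->(3,4) | ant2:(0,3)->W->(0,2)
  grid max=6 at (0,2)
Final grid:
  0 0 6 6 0
  0 0 0 0 0
  0 0 0 0 0
  0 0 0 0 2
  0 0 0 0 3
Max pheromone 6 at (0,2)

Answer: (0,2)=6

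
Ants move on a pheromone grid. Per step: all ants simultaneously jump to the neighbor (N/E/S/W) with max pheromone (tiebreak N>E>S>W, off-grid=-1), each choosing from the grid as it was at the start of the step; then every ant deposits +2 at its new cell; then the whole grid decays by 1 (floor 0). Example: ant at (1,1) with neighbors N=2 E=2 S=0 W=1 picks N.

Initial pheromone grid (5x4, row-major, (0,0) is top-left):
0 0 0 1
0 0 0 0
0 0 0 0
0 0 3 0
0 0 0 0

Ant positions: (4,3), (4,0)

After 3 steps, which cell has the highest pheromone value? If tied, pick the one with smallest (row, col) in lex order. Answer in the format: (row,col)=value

Answer: (3,2)=2

Derivation:
Step 1: ant0:(4,3)->N->(3,3) | ant1:(4,0)->N->(3,0)
  grid max=2 at (3,2)
Step 2: ant0:(3,3)->W->(3,2) | ant1:(3,0)->N->(2,0)
  grid max=3 at (3,2)
Step 3: ant0:(3,2)->N->(2,2) | ant1:(2,0)->N->(1,0)
  grid max=2 at (3,2)
Final grid:
  0 0 0 0
  1 0 0 0
  0 0 1 0
  0 0 2 0
  0 0 0 0
Max pheromone 2 at (3,2)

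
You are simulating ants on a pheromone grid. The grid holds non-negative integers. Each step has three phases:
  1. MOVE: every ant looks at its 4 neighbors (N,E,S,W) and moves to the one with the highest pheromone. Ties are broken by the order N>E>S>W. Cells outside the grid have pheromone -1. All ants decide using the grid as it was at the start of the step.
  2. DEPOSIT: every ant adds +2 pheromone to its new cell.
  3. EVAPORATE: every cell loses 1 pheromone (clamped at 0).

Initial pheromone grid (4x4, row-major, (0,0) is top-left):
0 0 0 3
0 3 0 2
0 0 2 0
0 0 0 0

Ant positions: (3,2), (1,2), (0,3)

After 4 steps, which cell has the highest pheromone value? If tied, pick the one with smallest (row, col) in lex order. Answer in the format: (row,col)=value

Step 1: ant0:(3,2)->N->(2,2) | ant1:(1,2)->W->(1,1) | ant2:(0,3)->S->(1,3)
  grid max=4 at (1,1)
Step 2: ant0:(2,2)->N->(1,2) | ant1:(1,1)->N->(0,1) | ant2:(1,3)->N->(0,3)
  grid max=3 at (0,3)
Step 3: ant0:(1,2)->W->(1,1) | ant1:(0,1)->S->(1,1) | ant2:(0,3)->S->(1,3)
  grid max=6 at (1,1)
Step 4: ant0:(1,1)->N->(0,1) | ant1:(1,1)->N->(0,1) | ant2:(1,3)->N->(0,3)
  grid max=5 at (1,1)
Final grid:
  0 3 0 3
  0 5 0 2
  0 0 0 0
  0 0 0 0
Max pheromone 5 at (1,1)

Answer: (1,1)=5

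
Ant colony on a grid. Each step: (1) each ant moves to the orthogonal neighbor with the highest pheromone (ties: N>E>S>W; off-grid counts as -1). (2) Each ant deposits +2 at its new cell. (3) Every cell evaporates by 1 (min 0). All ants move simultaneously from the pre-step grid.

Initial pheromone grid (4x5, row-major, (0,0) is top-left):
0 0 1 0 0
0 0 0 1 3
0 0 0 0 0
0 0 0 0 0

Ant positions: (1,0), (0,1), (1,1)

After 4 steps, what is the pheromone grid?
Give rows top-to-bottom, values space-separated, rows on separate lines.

After step 1: ants at (0,0),(0,2),(0,1)
  1 1 2 0 0
  0 0 0 0 2
  0 0 0 0 0
  0 0 0 0 0
After step 2: ants at (0,1),(0,1),(0,2)
  0 4 3 0 0
  0 0 0 0 1
  0 0 0 0 0
  0 0 0 0 0
After step 3: ants at (0,2),(0,2),(0,1)
  0 5 6 0 0
  0 0 0 0 0
  0 0 0 0 0
  0 0 0 0 0
After step 4: ants at (0,1),(0,1),(0,2)
  0 8 7 0 0
  0 0 0 0 0
  0 0 0 0 0
  0 0 0 0 0

0 8 7 0 0
0 0 0 0 0
0 0 0 0 0
0 0 0 0 0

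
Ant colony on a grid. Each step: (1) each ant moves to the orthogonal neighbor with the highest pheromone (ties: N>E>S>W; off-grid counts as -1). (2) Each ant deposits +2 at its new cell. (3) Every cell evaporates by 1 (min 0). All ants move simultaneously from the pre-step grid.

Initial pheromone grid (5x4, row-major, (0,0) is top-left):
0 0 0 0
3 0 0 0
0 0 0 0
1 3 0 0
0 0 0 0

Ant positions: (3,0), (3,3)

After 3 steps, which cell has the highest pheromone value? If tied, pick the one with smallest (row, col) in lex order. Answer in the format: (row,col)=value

Answer: (3,1)=4

Derivation:
Step 1: ant0:(3,0)->E->(3,1) | ant1:(3,3)->N->(2,3)
  grid max=4 at (3,1)
Step 2: ant0:(3,1)->N->(2,1) | ant1:(2,3)->N->(1,3)
  grid max=3 at (3,1)
Step 3: ant0:(2,1)->S->(3,1) | ant1:(1,3)->N->(0,3)
  grid max=4 at (3,1)
Final grid:
  0 0 0 1
  0 0 0 0
  0 0 0 0
  0 4 0 0
  0 0 0 0
Max pheromone 4 at (3,1)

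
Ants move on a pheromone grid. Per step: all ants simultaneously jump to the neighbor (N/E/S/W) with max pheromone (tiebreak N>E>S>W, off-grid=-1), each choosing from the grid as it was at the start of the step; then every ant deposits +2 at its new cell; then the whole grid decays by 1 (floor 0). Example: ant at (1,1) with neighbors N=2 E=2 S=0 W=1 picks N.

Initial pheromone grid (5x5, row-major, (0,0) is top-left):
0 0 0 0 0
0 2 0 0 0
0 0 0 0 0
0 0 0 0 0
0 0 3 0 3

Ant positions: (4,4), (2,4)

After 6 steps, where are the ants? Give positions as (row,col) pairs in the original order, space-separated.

Step 1: ant0:(4,4)->N->(3,4) | ant1:(2,4)->N->(1,4)
  grid max=2 at (4,2)
Step 2: ant0:(3,4)->S->(4,4) | ant1:(1,4)->N->(0,4)
  grid max=3 at (4,4)
Step 3: ant0:(4,4)->N->(3,4) | ant1:(0,4)->S->(1,4)
  grid max=2 at (4,4)
Step 4: ant0:(3,4)->S->(4,4) | ant1:(1,4)->N->(0,4)
  grid max=3 at (4,4)
Step 5: ant0:(4,4)->N->(3,4) | ant1:(0,4)->S->(1,4)
  grid max=2 at (4,4)
Step 6: ant0:(3,4)->S->(4,4) | ant1:(1,4)->N->(0,4)
  grid max=3 at (4,4)

(4,4) (0,4)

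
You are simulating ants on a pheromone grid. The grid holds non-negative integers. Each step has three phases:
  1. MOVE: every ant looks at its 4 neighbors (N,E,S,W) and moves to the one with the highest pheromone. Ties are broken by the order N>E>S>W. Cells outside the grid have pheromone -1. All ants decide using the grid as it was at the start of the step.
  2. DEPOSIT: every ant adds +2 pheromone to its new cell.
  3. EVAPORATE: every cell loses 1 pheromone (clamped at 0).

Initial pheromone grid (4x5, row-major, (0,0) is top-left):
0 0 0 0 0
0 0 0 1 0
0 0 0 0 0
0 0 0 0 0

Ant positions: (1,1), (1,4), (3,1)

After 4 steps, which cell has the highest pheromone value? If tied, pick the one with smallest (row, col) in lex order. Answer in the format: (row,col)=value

Answer: (0,3)=3

Derivation:
Step 1: ant0:(1,1)->N->(0,1) | ant1:(1,4)->W->(1,3) | ant2:(3,1)->N->(2,1)
  grid max=2 at (1,3)
Step 2: ant0:(0,1)->E->(0,2) | ant1:(1,3)->N->(0,3) | ant2:(2,1)->N->(1,1)
  grid max=1 at (0,2)
Step 3: ant0:(0,2)->E->(0,3) | ant1:(0,3)->S->(1,3) | ant2:(1,1)->N->(0,1)
  grid max=2 at (0,3)
Step 4: ant0:(0,3)->S->(1,3) | ant1:(1,3)->N->(0,3) | ant2:(0,1)->E->(0,2)
  grid max=3 at (0,3)
Final grid:
  0 0 1 3 0
  0 0 0 3 0
  0 0 0 0 0
  0 0 0 0 0
Max pheromone 3 at (0,3)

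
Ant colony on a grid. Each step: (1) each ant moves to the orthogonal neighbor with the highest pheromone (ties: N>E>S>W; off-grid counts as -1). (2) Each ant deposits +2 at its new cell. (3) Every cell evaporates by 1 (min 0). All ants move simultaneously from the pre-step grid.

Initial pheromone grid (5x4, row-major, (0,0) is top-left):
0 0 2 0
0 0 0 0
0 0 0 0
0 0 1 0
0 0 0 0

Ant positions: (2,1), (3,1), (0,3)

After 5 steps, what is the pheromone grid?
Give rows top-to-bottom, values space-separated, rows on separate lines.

After step 1: ants at (1,1),(3,2),(0,2)
  0 0 3 0
  0 1 0 0
  0 0 0 0
  0 0 2 0
  0 0 0 0
After step 2: ants at (0,1),(2,2),(0,3)
  0 1 2 1
  0 0 0 0
  0 0 1 0
  0 0 1 0
  0 0 0 0
After step 3: ants at (0,2),(3,2),(0,2)
  0 0 5 0
  0 0 0 0
  0 0 0 0
  0 0 2 0
  0 0 0 0
After step 4: ants at (0,3),(2,2),(0,3)
  0 0 4 3
  0 0 0 0
  0 0 1 0
  0 0 1 0
  0 0 0 0
After step 5: ants at (0,2),(3,2),(0,2)
  0 0 7 2
  0 0 0 0
  0 0 0 0
  0 0 2 0
  0 0 0 0

0 0 7 2
0 0 0 0
0 0 0 0
0 0 2 0
0 0 0 0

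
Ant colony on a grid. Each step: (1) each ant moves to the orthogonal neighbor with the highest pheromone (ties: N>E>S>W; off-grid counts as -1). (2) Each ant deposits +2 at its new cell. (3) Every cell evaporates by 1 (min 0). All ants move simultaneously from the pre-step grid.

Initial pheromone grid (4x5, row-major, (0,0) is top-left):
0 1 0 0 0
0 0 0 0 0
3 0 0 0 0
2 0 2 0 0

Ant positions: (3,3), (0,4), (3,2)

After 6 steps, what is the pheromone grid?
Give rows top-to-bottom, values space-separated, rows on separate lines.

After step 1: ants at (3,2),(1,4),(2,2)
  0 0 0 0 0
  0 0 0 0 1
  2 0 1 0 0
  1 0 3 0 0
After step 2: ants at (2,2),(0,4),(3,2)
  0 0 0 0 1
  0 0 0 0 0
  1 0 2 0 0
  0 0 4 0 0
After step 3: ants at (3,2),(1,4),(2,2)
  0 0 0 0 0
  0 0 0 0 1
  0 0 3 0 0
  0 0 5 0 0
After step 4: ants at (2,2),(0,4),(3,2)
  0 0 0 0 1
  0 0 0 0 0
  0 0 4 0 0
  0 0 6 0 0
After step 5: ants at (3,2),(1,4),(2,2)
  0 0 0 0 0
  0 0 0 0 1
  0 0 5 0 0
  0 0 7 0 0
After step 6: ants at (2,2),(0,4),(3,2)
  0 0 0 0 1
  0 0 0 0 0
  0 0 6 0 0
  0 0 8 0 0

0 0 0 0 1
0 0 0 0 0
0 0 6 0 0
0 0 8 0 0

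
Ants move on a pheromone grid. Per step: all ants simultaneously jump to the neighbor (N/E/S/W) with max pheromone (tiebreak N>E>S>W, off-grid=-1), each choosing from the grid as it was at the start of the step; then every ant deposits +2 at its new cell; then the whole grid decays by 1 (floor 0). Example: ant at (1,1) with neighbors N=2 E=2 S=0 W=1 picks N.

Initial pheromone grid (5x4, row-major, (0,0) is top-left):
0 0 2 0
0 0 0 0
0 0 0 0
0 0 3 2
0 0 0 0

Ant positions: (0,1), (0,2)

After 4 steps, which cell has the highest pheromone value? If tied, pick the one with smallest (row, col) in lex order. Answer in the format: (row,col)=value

Step 1: ant0:(0,1)->E->(0,2) | ant1:(0,2)->E->(0,3)
  grid max=3 at (0,2)
Step 2: ant0:(0,2)->E->(0,3) | ant1:(0,3)->W->(0,2)
  grid max=4 at (0,2)
Step 3: ant0:(0,3)->W->(0,2) | ant1:(0,2)->E->(0,3)
  grid max=5 at (0,2)
Step 4: ant0:(0,2)->E->(0,3) | ant1:(0,3)->W->(0,2)
  grid max=6 at (0,2)
Final grid:
  0 0 6 4
  0 0 0 0
  0 0 0 0
  0 0 0 0
  0 0 0 0
Max pheromone 6 at (0,2)

Answer: (0,2)=6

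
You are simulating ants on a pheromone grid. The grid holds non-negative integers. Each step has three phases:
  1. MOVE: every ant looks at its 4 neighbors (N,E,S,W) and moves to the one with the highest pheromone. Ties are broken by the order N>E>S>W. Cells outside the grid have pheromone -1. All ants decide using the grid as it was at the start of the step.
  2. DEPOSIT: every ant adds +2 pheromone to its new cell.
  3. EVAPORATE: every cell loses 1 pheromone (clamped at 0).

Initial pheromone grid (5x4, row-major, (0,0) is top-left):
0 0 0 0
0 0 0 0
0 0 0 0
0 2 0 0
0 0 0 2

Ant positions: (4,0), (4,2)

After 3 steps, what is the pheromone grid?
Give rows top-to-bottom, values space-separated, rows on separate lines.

After step 1: ants at (3,0),(4,3)
  0 0 0 0
  0 0 0 0
  0 0 0 0
  1 1 0 0
  0 0 0 3
After step 2: ants at (3,1),(3,3)
  0 0 0 0
  0 0 0 0
  0 0 0 0
  0 2 0 1
  0 0 0 2
After step 3: ants at (2,1),(4,3)
  0 0 0 0
  0 0 0 0
  0 1 0 0
  0 1 0 0
  0 0 0 3

0 0 0 0
0 0 0 0
0 1 0 0
0 1 0 0
0 0 0 3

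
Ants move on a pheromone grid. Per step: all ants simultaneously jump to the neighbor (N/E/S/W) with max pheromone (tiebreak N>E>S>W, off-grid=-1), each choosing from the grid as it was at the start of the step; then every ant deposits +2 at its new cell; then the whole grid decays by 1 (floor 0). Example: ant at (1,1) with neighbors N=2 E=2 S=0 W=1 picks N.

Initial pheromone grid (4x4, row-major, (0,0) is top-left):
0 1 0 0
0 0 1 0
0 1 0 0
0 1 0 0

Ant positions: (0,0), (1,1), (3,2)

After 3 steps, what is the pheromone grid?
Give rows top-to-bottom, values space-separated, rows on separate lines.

After step 1: ants at (0,1),(0,1),(3,1)
  0 4 0 0
  0 0 0 0
  0 0 0 0
  0 2 0 0
After step 2: ants at (0,2),(0,2),(2,1)
  0 3 3 0
  0 0 0 0
  0 1 0 0
  0 1 0 0
After step 3: ants at (0,1),(0,1),(3,1)
  0 6 2 0
  0 0 0 0
  0 0 0 0
  0 2 0 0

0 6 2 0
0 0 0 0
0 0 0 0
0 2 0 0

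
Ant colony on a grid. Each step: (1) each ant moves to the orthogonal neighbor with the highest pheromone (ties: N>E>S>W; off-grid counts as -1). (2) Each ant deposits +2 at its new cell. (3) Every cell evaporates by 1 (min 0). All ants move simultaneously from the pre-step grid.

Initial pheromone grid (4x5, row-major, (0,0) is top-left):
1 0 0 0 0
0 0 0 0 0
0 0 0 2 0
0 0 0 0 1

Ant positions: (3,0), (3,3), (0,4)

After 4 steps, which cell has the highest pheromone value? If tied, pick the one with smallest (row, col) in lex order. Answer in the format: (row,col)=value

Step 1: ant0:(3,0)->N->(2,0) | ant1:(3,3)->N->(2,3) | ant2:(0,4)->S->(1,4)
  grid max=3 at (2,3)
Step 2: ant0:(2,0)->N->(1,0) | ant1:(2,3)->N->(1,3) | ant2:(1,4)->N->(0,4)
  grid max=2 at (2,3)
Step 3: ant0:(1,0)->N->(0,0) | ant1:(1,3)->S->(2,3) | ant2:(0,4)->S->(1,4)
  grid max=3 at (2,3)
Step 4: ant0:(0,0)->E->(0,1) | ant1:(2,3)->N->(1,3) | ant2:(1,4)->N->(0,4)
  grid max=2 at (2,3)
Final grid:
  0 1 0 0 1
  0 0 0 1 0
  0 0 0 2 0
  0 0 0 0 0
Max pheromone 2 at (2,3)

Answer: (2,3)=2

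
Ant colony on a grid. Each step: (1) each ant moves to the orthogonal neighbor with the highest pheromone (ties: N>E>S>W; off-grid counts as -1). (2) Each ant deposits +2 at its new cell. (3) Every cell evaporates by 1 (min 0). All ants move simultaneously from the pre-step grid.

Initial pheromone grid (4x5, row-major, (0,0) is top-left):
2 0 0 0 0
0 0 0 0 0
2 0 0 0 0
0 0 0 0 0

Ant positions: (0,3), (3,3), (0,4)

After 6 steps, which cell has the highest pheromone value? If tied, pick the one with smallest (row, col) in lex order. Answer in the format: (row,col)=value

Step 1: ant0:(0,3)->E->(0,4) | ant1:(3,3)->N->(2,3) | ant2:(0,4)->S->(1,4)
  grid max=1 at (0,0)
Step 2: ant0:(0,4)->S->(1,4) | ant1:(2,3)->N->(1,3) | ant2:(1,4)->N->(0,4)
  grid max=2 at (0,4)
Step 3: ant0:(1,4)->N->(0,4) | ant1:(1,3)->E->(1,4) | ant2:(0,4)->S->(1,4)
  grid max=5 at (1,4)
Step 4: ant0:(0,4)->S->(1,4) | ant1:(1,4)->N->(0,4) | ant2:(1,4)->N->(0,4)
  grid max=6 at (0,4)
Step 5: ant0:(1,4)->N->(0,4) | ant1:(0,4)->S->(1,4) | ant2:(0,4)->S->(1,4)
  grid max=9 at (1,4)
Step 6: ant0:(0,4)->S->(1,4) | ant1:(1,4)->N->(0,4) | ant2:(1,4)->N->(0,4)
  grid max=10 at (0,4)
Final grid:
  0 0 0 0 10
  0 0 0 0 10
  0 0 0 0 0
  0 0 0 0 0
Max pheromone 10 at (0,4)

Answer: (0,4)=10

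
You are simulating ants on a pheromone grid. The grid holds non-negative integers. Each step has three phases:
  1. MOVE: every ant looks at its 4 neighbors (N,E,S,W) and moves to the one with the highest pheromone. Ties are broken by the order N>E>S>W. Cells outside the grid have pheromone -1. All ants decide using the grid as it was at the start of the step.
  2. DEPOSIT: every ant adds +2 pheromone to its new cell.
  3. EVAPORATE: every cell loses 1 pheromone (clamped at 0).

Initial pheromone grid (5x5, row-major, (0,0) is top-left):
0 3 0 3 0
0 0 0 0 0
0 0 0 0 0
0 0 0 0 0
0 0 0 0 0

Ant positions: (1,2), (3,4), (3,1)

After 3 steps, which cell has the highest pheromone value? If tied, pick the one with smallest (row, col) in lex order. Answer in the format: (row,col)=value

Step 1: ant0:(1,2)->N->(0,2) | ant1:(3,4)->N->(2,4) | ant2:(3,1)->N->(2,1)
  grid max=2 at (0,1)
Step 2: ant0:(0,2)->E->(0,3) | ant1:(2,4)->N->(1,4) | ant2:(2,1)->N->(1,1)
  grid max=3 at (0,3)
Step 3: ant0:(0,3)->E->(0,4) | ant1:(1,4)->N->(0,4) | ant2:(1,1)->N->(0,1)
  grid max=3 at (0,4)
Final grid:
  0 2 0 2 3
  0 0 0 0 0
  0 0 0 0 0
  0 0 0 0 0
  0 0 0 0 0
Max pheromone 3 at (0,4)

Answer: (0,4)=3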